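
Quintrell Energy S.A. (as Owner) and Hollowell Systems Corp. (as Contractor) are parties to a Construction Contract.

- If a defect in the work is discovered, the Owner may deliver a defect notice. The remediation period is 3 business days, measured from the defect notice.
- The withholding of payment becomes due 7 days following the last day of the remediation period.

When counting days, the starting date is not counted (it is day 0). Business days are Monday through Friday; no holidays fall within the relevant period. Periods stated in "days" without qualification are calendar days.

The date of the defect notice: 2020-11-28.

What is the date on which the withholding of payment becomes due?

The last day of the remediation period: 3 business days after Saturday, 2020-11-28, skipping weekends — Nov 30, Dec 1, Dec 2 — lands on Wednesday, 2020-12-02.
The date on which the withholding of payment becomes due: 2020-12-02 + 7 days = 2020-12-09.

2020-12-09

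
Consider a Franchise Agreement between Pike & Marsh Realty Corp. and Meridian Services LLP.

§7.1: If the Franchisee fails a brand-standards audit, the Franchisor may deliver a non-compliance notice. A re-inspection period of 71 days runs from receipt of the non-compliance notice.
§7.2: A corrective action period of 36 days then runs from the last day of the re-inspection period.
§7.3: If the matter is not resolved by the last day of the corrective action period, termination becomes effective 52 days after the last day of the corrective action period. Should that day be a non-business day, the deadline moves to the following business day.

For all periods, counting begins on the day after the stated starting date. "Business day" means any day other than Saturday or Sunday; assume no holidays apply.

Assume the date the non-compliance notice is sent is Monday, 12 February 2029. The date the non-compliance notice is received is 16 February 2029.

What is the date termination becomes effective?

The last day of the re-inspection period: 16 February 2029 + 71 days = 28 April 2029.
Adding 36 calendar days to 28 April 2029 gives 3 June 2029, which is the last day of the corrective action period.
The date termination becomes effective: 3 June 2029 + 52 days = 25 July 2029. 25 July 2029 is a Wednesday, so no roll-forward applies.

25 July 2029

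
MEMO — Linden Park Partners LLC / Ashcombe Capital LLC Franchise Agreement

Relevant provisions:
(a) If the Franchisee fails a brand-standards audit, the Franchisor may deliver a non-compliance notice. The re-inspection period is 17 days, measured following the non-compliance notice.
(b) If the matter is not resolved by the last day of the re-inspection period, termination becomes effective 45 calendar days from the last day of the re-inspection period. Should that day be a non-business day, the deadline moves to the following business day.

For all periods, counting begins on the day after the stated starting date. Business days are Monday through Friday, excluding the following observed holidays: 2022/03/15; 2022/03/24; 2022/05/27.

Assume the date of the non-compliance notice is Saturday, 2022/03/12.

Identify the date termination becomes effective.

2022/05/13

The last day of the re-inspection period: 17 calendar days after 2022/03/12 is 2022/03/29.
The date termination becomes effective: 2022/03/29 + 45 days = 2022/05/13. 2022/05/13 is a Friday and is not a listed holiday, so no roll-forward applies.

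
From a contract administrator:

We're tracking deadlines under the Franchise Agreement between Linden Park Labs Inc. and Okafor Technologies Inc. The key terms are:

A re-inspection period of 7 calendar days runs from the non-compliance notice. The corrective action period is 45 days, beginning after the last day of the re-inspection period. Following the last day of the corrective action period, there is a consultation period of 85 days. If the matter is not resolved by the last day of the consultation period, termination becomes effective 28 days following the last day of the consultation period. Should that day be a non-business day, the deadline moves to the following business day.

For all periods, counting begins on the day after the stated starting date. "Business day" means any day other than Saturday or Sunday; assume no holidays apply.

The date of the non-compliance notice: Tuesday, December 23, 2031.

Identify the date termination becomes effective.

The last day of the re-inspection period: December 23, 2031 + 7 days = December 30, 2031.
Adding 45 calendar days to December 30, 2031 gives February 13, 2032, which is the last day of the corrective action period.
The last day of the consultation period: February 13, 2032 + 85 days = May 8, 2032.
The date termination becomes effective: May 8, 2032 + 28 days = June 5, 2032. That falls on a Saturday, so it rolls to the next business day, Monday, June 7, 2032.

June 7, 2032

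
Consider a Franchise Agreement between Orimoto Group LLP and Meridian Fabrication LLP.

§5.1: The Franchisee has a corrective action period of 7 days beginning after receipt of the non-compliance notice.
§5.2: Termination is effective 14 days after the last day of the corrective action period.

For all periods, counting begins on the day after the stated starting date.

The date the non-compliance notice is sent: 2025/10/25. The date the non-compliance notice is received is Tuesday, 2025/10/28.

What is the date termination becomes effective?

The last day of the corrective action period: 7 calendar days after 2025/10/28 is 2025/11/04.
The date termination becomes effective: 2025/11/04 + 14 days = 2025/11/18.

2025/11/18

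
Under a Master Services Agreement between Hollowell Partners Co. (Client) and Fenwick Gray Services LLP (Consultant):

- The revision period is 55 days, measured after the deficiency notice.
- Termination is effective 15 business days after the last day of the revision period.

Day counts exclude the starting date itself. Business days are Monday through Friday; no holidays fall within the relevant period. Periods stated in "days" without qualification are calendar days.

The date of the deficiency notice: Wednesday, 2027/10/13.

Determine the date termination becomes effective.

2027/12/28

Adding 55 calendar days to 2027/10/13 gives 2027/12/07, which is the last day of the revision period.
From Tuesday, 2027/12/07, 15 business days (Dec 8, Dec 9, Dec 10, Dec 13, …, Dec 24, Dec 27, Dec 28, skipping weekends) brings us to Tuesday, 2027/12/28, which is the date termination becomes effective.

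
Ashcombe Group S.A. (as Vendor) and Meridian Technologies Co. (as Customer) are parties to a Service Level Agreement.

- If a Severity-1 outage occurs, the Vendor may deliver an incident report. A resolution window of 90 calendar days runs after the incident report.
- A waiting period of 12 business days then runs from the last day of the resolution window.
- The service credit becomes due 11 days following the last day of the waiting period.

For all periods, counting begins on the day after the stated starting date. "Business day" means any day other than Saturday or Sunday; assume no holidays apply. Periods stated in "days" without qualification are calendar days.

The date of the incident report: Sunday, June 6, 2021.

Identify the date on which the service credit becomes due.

The last day of the resolution window: June 6, 2021 + 90 days = September 4, 2021.
From Saturday, September 4, 2021, 12 business days (Sep 6, Sep 7, Sep 8, Sep 9, …, Sep 17, Sep 20, Sep 21, skipping weekends) brings us to Tuesday, September 21, 2021, which is the last day of the waiting period.
The date on which the service credit becomes due: 11 calendar days after September 21, 2021 is October 2, 2021.

October 2, 2021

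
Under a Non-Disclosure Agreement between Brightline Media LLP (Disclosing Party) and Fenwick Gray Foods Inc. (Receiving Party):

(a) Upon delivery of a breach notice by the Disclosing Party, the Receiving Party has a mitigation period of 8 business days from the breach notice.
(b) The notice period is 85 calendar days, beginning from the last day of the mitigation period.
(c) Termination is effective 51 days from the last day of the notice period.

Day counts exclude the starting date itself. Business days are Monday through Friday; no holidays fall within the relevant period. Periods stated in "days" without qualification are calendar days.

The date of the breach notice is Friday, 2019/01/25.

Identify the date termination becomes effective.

2019/06/22

The last day of the mitigation period: 8 business days after Friday, 2019/01/25, skipping weekends — Jan 28, Jan 29, Jan 30, Jan 31, Feb 1, Feb 4, Feb 5, Feb 6 — lands on Wednesday, 2019/02/06.
The last day of the notice period: 2019/02/06 + 85 days = 2019/05/02.
Adding 51 calendar days to 2019/05/02 gives 2019/06/22, which is the date termination becomes effective.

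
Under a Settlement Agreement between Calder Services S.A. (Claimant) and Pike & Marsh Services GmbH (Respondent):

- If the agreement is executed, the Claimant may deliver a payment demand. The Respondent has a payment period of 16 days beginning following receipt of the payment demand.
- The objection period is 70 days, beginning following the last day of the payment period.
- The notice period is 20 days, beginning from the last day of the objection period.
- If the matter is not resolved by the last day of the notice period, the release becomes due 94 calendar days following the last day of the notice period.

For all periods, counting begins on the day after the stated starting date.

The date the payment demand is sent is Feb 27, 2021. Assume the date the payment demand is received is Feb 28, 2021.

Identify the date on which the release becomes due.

The last day of the payment period: Feb 28, 2021 + 16 days = Mar 16, 2021.
The last day of the objection period: Mar 16, 2021 + 70 days = May 25, 2021.
Adding 20 calendar days to May 25, 2021 gives Jun 14, 2021, which is the last day of the notice period.
The date on which the release becomes due: Jun 14, 2021 + 94 days = Sep 16, 2021.

Sep 16, 2021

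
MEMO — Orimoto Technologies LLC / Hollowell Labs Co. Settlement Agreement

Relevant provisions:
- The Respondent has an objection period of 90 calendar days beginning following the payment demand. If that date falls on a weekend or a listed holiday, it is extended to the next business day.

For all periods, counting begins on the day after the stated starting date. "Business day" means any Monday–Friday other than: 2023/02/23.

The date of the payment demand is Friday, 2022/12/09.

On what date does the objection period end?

2023/03/09

Adding 90 calendar days to 2022/12/09 gives 2023/03/09, which is the last day of the objection period. 2023/03/09 is a Thursday and is not a listed holiday, so no roll-forward applies.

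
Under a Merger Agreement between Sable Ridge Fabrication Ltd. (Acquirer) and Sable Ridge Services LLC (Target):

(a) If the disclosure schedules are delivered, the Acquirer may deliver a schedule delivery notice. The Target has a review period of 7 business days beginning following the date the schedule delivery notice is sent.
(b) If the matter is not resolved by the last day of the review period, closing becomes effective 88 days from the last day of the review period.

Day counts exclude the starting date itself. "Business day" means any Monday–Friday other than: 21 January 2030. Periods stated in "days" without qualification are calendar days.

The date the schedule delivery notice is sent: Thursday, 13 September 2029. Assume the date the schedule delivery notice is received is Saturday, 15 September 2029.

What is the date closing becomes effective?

21 December 2029

The last day of the review period: counting 7 business days from Thursday, 13 September 2029 (Sep 14, Sep 17, Sep 18, Sep 19, Sep 20, Sep 21, Sep 24, skipping weekends) reaches Monday, 24 September 2029.
The date closing becomes effective: 24 September 2029 + 88 days = 21 December 2029.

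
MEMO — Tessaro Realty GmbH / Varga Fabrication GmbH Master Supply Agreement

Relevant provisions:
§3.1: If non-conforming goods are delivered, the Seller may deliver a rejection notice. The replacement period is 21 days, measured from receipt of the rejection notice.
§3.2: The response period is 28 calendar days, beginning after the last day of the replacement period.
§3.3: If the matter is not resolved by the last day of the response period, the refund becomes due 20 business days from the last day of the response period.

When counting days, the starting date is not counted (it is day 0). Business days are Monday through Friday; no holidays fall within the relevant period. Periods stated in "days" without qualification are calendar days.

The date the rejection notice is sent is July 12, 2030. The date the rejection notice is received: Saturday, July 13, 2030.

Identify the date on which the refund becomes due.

September 27, 2030

The last day of the replacement period: July 13, 2030 + 21 days = August 3, 2030.
Adding 28 calendar days to August 3, 2030 gives August 31, 2030, which is the last day of the response period.
From Saturday, August 31, 2030, 20 business days (Sep 2, Sep 3, Sep 4, Sep 5, …, Sep 25, Sep 26, Sep 27, skipping weekends) brings us to Friday, September 27, 2030, which is the date on which the refund becomes due.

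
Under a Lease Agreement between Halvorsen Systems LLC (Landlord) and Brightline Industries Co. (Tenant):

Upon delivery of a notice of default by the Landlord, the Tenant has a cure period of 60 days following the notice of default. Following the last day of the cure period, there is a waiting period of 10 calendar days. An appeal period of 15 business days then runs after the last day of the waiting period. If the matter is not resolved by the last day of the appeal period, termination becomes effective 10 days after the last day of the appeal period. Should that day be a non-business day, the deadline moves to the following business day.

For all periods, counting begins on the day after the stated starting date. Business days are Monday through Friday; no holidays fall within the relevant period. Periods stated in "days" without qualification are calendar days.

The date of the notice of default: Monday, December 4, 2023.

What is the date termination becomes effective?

Adding 60 calendar days to December 4, 2023 gives February 2, 2024, which is the last day of the cure period.
Adding 10 calendar days to February 2, 2024 gives February 12, 2024, which is the last day of the waiting period.
From Monday, February 12, 2024, 15 business days (Feb 13, Feb 14, Feb 15, Feb 16, …, Feb 29, Mar 1, Mar 4, skipping weekends) brings us to Monday, March 4, 2024, which is the last day of the appeal period.
The date termination becomes effective: March 4, 2024 + 10 days = March 14, 2024. March 14, 2024 is a Thursday, so no roll-forward applies.

March 14, 2024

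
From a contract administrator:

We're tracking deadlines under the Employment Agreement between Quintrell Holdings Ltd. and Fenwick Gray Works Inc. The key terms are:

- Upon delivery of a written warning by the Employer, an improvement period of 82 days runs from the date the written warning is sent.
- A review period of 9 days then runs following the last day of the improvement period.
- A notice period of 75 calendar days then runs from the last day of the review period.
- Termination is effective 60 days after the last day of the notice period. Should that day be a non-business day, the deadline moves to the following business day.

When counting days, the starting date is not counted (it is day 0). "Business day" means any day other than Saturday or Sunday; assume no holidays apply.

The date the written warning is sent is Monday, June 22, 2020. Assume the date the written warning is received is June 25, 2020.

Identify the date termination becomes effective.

February 3, 2021

The last day of the improvement period: 82 calendar days after June 22, 2020 is September 12, 2020.
Adding 9 calendar days to September 12, 2020 gives September 21, 2020, which is the last day of the review period.
The last day of the notice period: September 21, 2020 + 75 days = December 5, 2020.
The date termination becomes effective: December 5, 2020 + 60 days = February 3, 2021. February 3, 2021 is a Wednesday, so no roll-forward applies.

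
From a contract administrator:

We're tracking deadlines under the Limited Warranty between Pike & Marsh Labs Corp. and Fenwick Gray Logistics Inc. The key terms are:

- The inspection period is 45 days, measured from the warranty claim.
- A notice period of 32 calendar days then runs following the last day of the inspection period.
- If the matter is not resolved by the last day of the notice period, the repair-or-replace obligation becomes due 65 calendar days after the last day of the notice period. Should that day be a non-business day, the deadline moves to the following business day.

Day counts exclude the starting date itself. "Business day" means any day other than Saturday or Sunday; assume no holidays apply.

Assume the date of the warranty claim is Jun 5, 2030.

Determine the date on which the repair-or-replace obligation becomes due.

Oct 25, 2030

The last day of the inspection period: Jun 5, 2030 + 45 days = Jul 20, 2030.
The last day of the notice period: 32 calendar days after Jul 20, 2030 is Aug 21, 2030.
Adding 65 calendar days to Aug 21, 2030 gives Oct 25, 2030, which is the date on which the repair-or-replace obligation becomes due. Oct 25, 2030 is a Friday, so no roll-forward applies.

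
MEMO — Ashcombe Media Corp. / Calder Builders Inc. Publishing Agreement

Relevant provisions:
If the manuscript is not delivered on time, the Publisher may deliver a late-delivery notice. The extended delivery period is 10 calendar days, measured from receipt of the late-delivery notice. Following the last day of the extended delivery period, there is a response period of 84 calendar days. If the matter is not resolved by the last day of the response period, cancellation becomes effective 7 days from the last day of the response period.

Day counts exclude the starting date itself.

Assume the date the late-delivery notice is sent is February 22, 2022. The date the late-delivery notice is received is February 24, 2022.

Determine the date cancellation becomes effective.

June 5, 2022

The last day of the extended delivery period: 10 calendar days after February 24, 2022 is March 6, 2022.
The last day of the response period: March 6, 2022 + 84 days = May 29, 2022.
The date cancellation becomes effective: May 29, 2022 + 7 days = June 5, 2022.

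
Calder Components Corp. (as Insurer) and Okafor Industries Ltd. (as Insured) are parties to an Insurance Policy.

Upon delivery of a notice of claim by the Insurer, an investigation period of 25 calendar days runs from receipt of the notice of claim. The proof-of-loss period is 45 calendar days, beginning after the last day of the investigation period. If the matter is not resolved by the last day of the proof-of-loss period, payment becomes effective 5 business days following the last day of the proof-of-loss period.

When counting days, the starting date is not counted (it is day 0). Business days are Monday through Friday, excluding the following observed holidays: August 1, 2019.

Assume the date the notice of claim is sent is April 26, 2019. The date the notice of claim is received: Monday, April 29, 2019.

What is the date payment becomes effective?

The last day of the investigation period: April 29, 2019 + 25 days = May 24, 2019.
The last day of the proof-of-loss period: 45 calendar days after May 24, 2019 is July 8, 2019.
The date payment becomes effective: counting 5 business days from Monday, July 8, 2019 (Jul 9, Jul 10, Jul 11, Jul 12, Jul 15, skipping weekends) reaches Monday, July 15, 2019.

July 15, 2019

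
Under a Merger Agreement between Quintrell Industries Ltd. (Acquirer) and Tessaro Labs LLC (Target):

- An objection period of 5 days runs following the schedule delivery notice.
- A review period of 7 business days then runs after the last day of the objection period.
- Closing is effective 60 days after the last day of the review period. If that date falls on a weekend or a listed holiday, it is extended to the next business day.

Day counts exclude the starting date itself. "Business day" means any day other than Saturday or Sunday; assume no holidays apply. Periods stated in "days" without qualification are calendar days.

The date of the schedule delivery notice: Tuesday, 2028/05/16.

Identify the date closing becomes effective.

2028/07/31

The last day of the objection period: 5 calendar days after 2028/05/16 is 2028/05/21.
From Sunday, 2028/05/21, 7 business days (May 22, May 23, May 24, May 25, May 26, May 29, May 30, skipping weekends) brings us to Tuesday, 2028/05/30, which is the last day of the review period.
Adding 60 calendar days to 2028/05/30 gives 2028/07/29, which is the date closing becomes effective. That falls on a Saturday, so it rolls to the next business day, Monday, 2028/07/31.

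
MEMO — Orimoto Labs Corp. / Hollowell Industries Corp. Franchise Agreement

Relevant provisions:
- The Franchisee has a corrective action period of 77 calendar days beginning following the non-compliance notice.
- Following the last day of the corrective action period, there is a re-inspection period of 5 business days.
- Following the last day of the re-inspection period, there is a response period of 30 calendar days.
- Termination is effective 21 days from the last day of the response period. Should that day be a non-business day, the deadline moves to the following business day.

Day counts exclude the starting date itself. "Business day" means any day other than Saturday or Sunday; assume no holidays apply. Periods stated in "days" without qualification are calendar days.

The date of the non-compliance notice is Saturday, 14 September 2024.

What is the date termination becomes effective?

The last day of the corrective action period: 77 calendar days after 14 September 2024 is 30 November 2024.
The last day of the re-inspection period: counting 5 business days from Saturday, 30 November 2024 (Dec 2, Dec 3, Dec 4, Dec 5, Dec 6, skipping weekends) reaches Friday, 6 December 2024.
The last day of the response period: 30 calendar days after 6 December 2024 is 5 January 2025.
The date termination becomes effective: 21 calendar days after 5 January 2025 is 26 January 2025. That falls on a Sunday, so it rolls to the next business day, Monday, 27 January 2025.

27 January 2025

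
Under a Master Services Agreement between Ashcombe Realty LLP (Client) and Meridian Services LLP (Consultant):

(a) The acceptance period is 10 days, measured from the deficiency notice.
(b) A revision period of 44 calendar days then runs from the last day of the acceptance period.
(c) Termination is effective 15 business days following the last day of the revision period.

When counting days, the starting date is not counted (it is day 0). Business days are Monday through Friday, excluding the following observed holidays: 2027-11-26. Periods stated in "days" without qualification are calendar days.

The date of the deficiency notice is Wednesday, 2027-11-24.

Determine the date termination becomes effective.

2028-02-07

Adding 10 calendar days to 2027-11-24 gives 2027-12-04, which is the last day of the acceptance period.
The last day of the revision period: 44 calendar days after 2027-12-04 is 2028-01-17.
The date termination becomes effective: 15 business days after Monday, 2028-01-17, skipping weekends — Jan 18, Jan 19, Jan 20, Jan 21, …, Feb 3, Feb 4, Feb 7 — lands on Monday, 2028-02-07.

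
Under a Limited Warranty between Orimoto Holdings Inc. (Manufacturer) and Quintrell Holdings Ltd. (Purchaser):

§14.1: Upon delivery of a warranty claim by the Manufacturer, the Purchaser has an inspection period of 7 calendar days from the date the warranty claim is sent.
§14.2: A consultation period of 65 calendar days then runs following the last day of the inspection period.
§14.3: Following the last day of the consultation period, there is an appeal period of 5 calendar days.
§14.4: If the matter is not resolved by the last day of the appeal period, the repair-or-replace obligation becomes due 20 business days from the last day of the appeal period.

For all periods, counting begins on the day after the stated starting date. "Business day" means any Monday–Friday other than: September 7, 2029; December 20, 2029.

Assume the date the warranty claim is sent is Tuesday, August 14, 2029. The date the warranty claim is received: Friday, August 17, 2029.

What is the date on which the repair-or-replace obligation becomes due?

November 27, 2029

The last day of the inspection period: 7 calendar days after August 14, 2029 is August 21, 2029.
The last day of the consultation period: 65 calendar days after August 21, 2029 is October 25, 2029.
The last day of the appeal period: 5 calendar days after October 25, 2029 is October 30, 2029.
The date on which the repair-or-replace obligation becomes due: counting 20 business days from Tuesday, October 30, 2029 (Oct 31, Nov 1, Nov 2, Nov 5, …, Nov 23, Nov 26, Nov 27, skipping weekends) reaches Tuesday, November 27, 2029.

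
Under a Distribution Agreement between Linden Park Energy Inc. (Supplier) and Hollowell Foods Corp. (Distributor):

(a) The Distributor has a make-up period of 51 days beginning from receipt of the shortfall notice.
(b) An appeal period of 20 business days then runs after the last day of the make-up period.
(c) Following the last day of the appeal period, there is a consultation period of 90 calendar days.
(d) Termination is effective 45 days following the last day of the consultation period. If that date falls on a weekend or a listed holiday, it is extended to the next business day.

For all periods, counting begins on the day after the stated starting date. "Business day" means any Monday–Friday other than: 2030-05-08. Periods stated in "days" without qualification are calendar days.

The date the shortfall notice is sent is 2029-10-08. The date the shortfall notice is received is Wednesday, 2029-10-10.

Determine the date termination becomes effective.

2030-05-13

Adding 51 calendar days to 2029-10-10 gives 2029-11-30, which is the last day of the make-up period.
From Friday, 2029-11-30, 20 business days (Dec 3, Dec 4, Dec 5, Dec 6, …, Dec 26, Dec 27, Dec 28, skipping weekends) brings us to Friday, 2029-12-28, which is the last day of the appeal period.
Adding 90 calendar days to 2029-12-28 gives 2030-03-28, which is the last day of the consultation period.
Adding 45 calendar days to 2030-03-28 gives 2030-05-12, which is the date termination becomes effective. That falls on a Sunday, so it rolls to the next business day, Monday, 2030-05-13.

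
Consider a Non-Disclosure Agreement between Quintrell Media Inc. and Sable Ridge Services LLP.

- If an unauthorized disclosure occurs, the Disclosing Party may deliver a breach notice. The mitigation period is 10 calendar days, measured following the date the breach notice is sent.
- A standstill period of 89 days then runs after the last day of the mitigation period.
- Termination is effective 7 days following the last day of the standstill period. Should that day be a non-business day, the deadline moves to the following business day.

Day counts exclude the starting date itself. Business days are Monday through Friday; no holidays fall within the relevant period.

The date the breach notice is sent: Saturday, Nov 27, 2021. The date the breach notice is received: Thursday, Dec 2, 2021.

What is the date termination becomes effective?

Mar 14, 2022

Adding 10 calendar days to Nov 27, 2021 gives Dec 7, 2021, which is the last day of the mitigation period.
Adding 89 calendar days to Dec 7, 2021 gives Mar 6, 2022, which is the last day of the standstill period.
The date termination becomes effective: Mar 6, 2022 + 7 days = Mar 13, 2022. That falls on a Sunday, so it rolls to the next business day, Monday, Mar 14, 2022.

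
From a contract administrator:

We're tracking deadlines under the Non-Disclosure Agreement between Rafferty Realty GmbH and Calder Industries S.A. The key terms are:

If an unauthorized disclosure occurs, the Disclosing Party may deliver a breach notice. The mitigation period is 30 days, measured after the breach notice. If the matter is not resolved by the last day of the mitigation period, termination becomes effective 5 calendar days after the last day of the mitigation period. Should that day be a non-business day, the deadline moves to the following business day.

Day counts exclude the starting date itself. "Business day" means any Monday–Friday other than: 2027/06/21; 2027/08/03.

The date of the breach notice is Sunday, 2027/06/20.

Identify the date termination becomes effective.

The last day of the mitigation period: 2027/06/20 + 30 days = 2027/07/20.
The date termination becomes effective: 5 calendar days after 2027/07/20 is 2027/07/25. That falls on a Sunday, so it rolls to the next business day, Monday, 2027/07/26.

2027/07/26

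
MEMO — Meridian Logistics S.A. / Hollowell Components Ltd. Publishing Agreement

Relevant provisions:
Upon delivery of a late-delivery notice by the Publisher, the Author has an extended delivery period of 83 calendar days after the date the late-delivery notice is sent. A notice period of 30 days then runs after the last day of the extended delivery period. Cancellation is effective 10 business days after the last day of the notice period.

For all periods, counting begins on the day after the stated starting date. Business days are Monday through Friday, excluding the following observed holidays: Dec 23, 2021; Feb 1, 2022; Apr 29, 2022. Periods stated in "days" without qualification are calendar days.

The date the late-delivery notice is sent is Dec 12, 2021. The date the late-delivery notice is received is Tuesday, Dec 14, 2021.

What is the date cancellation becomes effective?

The last day of the extended delivery period: 83 calendar days after Dec 12, 2021 is Mar 5, 2022.
Adding 30 calendar days to Mar 5, 2022 gives Apr 4, 2022, which is the last day of the notice period.
The date cancellation becomes effective: counting 10 business days from Monday, Apr 4, 2022 (Apr 5, Apr 6, Apr 7, Apr 8, Apr 11, Apr 12, Apr 13, Apr 14, Apr 15, Apr 18, skipping weekends) reaches Monday, Apr 18, 2022.

Apr 18, 2022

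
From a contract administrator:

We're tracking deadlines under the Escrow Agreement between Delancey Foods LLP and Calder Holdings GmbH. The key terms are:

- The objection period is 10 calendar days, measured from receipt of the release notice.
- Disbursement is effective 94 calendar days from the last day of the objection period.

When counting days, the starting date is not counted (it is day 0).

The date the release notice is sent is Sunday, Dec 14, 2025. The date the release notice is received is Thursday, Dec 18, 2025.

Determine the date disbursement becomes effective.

The last day of the objection period: Dec 18, 2025 + 10 days = Dec 28, 2025.
The date disbursement becomes effective: 94 calendar days after Dec 28, 2025 is Apr 1, 2026.

Apr 1, 2026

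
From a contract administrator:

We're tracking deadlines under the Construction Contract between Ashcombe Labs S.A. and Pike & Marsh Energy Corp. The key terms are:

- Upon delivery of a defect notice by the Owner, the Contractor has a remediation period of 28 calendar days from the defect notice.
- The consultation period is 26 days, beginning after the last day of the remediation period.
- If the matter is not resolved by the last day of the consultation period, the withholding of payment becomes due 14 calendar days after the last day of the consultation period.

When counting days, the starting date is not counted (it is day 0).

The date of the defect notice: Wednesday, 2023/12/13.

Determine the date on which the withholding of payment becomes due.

The last day of the remediation period: 28 calendar days after 2023/12/13 is 2024/01/10.
The last day of the consultation period: 26 calendar days after 2024/01/10 is 2024/02/05.
Adding 14 calendar days to 2024/02/05 gives 2024/02/19, which is the date on which the withholding of payment becomes due.

2024/02/19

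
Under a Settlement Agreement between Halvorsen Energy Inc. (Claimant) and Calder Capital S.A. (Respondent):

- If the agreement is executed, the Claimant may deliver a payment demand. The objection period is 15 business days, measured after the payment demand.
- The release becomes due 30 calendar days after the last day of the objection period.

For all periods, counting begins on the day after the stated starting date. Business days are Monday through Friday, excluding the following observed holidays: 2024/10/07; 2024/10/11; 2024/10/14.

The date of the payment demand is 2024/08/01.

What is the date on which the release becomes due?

2024/09/21

The last day of the objection period: 15 business days after Thursday, 2024/08/01, skipping weekends — Aug 2, Aug 5, Aug 6, Aug 7, …, Aug 20, Aug 21, Aug 22 — lands on Thursday, 2024/08/22.
The date on which the release becomes due: 30 calendar days after 2024/08/22 is 2024/09/21.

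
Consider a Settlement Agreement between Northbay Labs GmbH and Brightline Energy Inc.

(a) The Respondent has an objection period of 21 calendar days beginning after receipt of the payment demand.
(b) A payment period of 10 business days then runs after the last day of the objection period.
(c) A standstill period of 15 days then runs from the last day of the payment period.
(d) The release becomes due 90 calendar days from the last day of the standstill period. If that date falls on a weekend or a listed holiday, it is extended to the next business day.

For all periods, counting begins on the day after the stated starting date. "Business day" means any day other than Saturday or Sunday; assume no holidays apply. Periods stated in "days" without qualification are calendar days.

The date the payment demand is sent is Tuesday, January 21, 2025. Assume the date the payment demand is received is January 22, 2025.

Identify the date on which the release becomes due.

June 11, 2025

The last day of the objection period: 21 calendar days after January 22, 2025 is February 12, 2025.
The last day of the payment period: counting 10 business days from Wednesday, February 12, 2025 (Feb 13, Feb 14, Feb 17, Feb 18, Feb 19, Feb 20, Feb 21, Feb 24, Feb 25, Feb 26, skipping weekends) reaches Wednesday, February 26, 2025.
Adding 15 calendar days to February 26, 2025 gives March 13, 2025, which is the last day of the standstill period.
The date on which the release becomes due: 90 calendar days after March 13, 2025 is June 11, 2025. June 11, 2025 is a Wednesday, so no roll-forward applies.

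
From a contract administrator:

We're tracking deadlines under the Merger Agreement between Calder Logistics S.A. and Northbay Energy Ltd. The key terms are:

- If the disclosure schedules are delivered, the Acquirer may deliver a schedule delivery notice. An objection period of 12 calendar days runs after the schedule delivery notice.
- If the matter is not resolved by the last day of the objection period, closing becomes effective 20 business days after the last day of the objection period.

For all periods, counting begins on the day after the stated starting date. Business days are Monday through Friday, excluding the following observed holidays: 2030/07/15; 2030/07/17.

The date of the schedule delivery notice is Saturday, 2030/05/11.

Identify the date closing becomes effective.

2030/06/20

The last day of the objection period: 2030/05/11 + 12 days = 2030/05/23.
The date closing becomes effective: 20 business days after Thursday, 2030/05/23, skipping weekends — May 24, May 27, May 28, May 29, …, Jun 18, Jun 19, Jun 20 — lands on Thursday, 2030/06/20.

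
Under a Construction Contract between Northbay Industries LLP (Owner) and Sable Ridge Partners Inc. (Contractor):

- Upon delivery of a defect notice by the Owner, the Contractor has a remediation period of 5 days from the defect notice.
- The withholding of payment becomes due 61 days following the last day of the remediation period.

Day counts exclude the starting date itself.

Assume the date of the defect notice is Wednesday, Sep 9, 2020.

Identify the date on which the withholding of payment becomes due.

Nov 14, 2020

Adding 5 calendar days to Sep 9, 2020 gives Sep 14, 2020, which is the last day of the remediation period.
The date on which the withholding of payment becomes due: Sep 14, 2020 + 61 days = Nov 14, 2020.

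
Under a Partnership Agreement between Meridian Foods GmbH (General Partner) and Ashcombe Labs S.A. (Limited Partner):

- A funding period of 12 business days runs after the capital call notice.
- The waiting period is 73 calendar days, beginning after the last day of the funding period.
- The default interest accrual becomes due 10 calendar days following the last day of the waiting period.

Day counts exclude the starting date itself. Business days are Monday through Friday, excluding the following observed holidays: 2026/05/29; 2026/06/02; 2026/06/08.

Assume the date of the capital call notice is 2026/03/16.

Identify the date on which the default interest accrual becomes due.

2026/06/23

The last day of the funding period: 12 business days after Monday, 2026/03/16, skipping weekends — Mar 17, Mar 18, Mar 19, Mar 20, …, Mar 30, Mar 31, Apr 1 — lands on Wednesday, 2026/04/01.
The last day of the waiting period: 2026/04/01 + 73 days = 2026/06/13.
The date on which the default interest accrual becomes due: 2026/06/13 + 10 days = 2026/06/23.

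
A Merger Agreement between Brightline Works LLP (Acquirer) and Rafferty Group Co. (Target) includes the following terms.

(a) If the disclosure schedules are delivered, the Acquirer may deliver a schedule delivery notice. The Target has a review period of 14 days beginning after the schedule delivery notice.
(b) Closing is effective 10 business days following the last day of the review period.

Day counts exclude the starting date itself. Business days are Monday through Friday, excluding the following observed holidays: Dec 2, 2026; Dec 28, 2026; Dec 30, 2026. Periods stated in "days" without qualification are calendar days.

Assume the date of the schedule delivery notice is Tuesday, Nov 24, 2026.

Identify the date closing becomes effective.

The last day of the review period: Nov 24, 2026 + 14 days = Dec 8, 2026.
From Tuesday, Dec 8, 2026, 10 business days (Dec 9, Dec 10, Dec 11, Dec 14, Dec 15, Dec 16, Dec 17, Dec 18, Dec 21, Dec 22, skipping weekends) brings us to Tuesday, Dec 22, 2026, which is the date closing becomes effective.

Dec 22, 2026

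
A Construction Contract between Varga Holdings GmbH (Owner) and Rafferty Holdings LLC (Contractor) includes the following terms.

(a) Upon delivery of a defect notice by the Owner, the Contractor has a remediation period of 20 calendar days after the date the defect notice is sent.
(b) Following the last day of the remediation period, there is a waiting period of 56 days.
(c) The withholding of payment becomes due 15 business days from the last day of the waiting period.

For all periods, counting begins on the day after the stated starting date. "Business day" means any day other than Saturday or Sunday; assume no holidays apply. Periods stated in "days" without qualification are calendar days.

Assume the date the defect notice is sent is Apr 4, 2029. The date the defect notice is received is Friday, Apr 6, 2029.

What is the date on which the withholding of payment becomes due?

The last day of the remediation period: 20 calendar days after Apr 4, 2029 is Apr 24, 2029.
The last day of the waiting period: Apr 24, 2029 + 56 days = Jun 19, 2029.
From Tuesday, Jun 19, 2029, 15 business days (Jun 20, Jun 21, Jun 22, Jun 25, …, Jul 6, Jul 9, Jul 10, skipping weekends) brings us to Tuesday, Jul 10, 2029, which is the date on which the withholding of payment becomes due.

Jul 10, 2029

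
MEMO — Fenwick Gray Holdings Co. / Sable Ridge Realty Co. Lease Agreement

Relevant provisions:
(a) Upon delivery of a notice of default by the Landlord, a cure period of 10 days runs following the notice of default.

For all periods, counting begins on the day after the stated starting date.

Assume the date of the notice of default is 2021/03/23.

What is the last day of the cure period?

The last day of the cure period: 2021/03/23 + 10 days = 2021/04/02.

2021/04/02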